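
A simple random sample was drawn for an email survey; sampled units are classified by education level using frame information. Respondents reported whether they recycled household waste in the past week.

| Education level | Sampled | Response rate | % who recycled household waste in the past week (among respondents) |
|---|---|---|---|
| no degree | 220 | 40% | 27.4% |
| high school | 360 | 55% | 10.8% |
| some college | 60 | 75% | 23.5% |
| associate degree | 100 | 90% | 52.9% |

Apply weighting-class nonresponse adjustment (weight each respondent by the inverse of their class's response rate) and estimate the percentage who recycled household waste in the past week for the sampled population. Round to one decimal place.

With weight = n_sampled/n_responded per class, the weighted class total is n_sampled:
  no degree: 220 × 27.4 = 6028
  high school: 360 × 10.8 = 3888
  some college: 60 × 23.5 = 1410
  associate degree: 100 × 52.9 = 5290
Adjusted estimate = 16,616 / 740 = 22.4541 → 22.5%.

22.5%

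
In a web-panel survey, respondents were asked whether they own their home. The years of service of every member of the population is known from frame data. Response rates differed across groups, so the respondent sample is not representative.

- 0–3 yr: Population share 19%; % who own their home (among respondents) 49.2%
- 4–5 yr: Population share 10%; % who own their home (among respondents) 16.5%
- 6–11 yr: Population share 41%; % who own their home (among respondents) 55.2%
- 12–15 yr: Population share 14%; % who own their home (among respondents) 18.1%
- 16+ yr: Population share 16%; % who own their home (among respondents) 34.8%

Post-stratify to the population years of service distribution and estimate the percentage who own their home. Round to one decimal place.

41.7%

Post-stratification weights by population share, not respondent share:
  0–3 yr: 0.19 × 49.2 = 9.348
  4–5 yr: 0.1 × 16.5 = 1.65
  6–11 yr: 0.41 × 55.2 = 22.632
  12–15 yr: 0.14 × 18.1 = 2.534
  16+ yr: 0.16 × 34.8 = 5.568
Post-stratified estimate = 41.732 → 41.7%.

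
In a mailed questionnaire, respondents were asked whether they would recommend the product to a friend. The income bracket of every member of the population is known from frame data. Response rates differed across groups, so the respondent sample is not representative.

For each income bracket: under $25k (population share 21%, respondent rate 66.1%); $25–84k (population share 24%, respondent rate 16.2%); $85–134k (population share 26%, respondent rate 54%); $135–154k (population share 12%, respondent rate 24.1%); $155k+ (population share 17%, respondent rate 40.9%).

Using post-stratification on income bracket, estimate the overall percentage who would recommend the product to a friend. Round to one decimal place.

41.7%

Weight each group's respondent value by its population share:
  under $25k: 0.21 × 66.1 = 13.881
  $25–84k: 0.24 × 16.2 = 3.888
  $85–134k: 0.26 × 54 = 14.04
  $135–154k: 0.12 × 24.1 = 2.892
  $155k+: 0.17 × 40.9 = 6.953
Post-stratified estimate = 41.654 → 41.7%.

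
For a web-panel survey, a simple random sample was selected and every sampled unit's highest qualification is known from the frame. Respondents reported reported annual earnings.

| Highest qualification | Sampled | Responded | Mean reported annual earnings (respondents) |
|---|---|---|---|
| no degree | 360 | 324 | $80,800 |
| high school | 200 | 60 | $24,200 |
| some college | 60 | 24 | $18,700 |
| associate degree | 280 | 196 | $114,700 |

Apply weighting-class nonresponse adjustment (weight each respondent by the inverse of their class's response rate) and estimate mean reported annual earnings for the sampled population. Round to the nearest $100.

$74,600

Class response rates: no degree 324/360 = 90%, high school 60/200 = 30%, some college 24/60 = 40%, associate degree 196/280 = 70%.
Weighting each respondent by the inverse class response rate inflates each class back to its sampled size, so the class weight is n_sampled:
  no degree: 360 × 80,800 = 29,088,000
  high school: 200 × 24,200 = 4,840,000
  some college: 60 × 18,700 = 1,122,000
  associate degree: 280 × 114,700 = 32,116,000
Adjusted estimate = 67,166,000 / 900 = 74628.9 → $74,600.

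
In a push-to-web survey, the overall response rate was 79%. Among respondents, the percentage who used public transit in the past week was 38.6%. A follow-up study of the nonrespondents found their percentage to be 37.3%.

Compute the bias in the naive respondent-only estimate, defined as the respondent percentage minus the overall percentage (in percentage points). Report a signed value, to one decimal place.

+0.3 percentage points

Nonresponse fraction = 1 − 0.79 = 0.21.
Bias = (nonresponse fraction) × (respondent percentage − nonrespondent percentage)
     = 0.21 × (38.6 − 37.3) = 0.21 × 1.3 = 0.273.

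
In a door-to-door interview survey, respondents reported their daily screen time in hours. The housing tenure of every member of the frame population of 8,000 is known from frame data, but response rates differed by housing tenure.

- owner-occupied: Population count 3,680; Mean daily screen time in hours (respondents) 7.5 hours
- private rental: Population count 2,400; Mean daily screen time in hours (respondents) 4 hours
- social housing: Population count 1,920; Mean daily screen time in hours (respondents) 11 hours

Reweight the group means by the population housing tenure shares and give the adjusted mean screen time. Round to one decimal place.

Each cell contributes population-share × respondent value:
  owner-occupied: (3,680/8,000) × 7.5 = 3.45
  private rental: (2,400/8,000) × 4 = 1.2
  social housing: (1,920/8,000) × 11 = 2.64
Post-stratified estimate = 7.29 → 7.3.

7.3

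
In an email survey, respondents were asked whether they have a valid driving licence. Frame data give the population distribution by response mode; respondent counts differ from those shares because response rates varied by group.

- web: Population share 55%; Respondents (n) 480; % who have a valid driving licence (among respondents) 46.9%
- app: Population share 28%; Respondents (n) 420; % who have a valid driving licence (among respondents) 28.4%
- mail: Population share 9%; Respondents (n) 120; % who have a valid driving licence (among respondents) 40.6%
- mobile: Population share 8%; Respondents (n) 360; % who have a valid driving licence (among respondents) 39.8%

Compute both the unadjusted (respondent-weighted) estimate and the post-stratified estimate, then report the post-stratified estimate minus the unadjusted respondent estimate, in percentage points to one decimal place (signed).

+1.7 percentage points

Naive respondent-only estimate (weights = respondent counts):
  (480/1380)×46.9 + (420/1380)×28.4 + (120/1380)×40.6 + (360/1380)×39.8 = 38.8696%
Reweighting by population response mode shares:
  0.55×46.9 + 0.28×28.4 + 0.09×40.6 + 0.08×39.8 = 40.585%
Difference = 40.585 − 38.8696 = 1.7154 pp.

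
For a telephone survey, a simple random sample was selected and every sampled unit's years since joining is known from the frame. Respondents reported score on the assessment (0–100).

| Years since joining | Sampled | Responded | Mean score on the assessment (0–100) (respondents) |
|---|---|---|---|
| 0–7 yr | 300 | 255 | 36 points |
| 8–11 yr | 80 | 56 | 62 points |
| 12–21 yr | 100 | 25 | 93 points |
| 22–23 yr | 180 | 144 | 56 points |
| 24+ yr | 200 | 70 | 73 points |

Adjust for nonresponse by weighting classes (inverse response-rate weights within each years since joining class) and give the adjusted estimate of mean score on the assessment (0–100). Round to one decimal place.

57.8

Class response rates: 0–7 yr 255/300 = 85%, 8–11 yr 56/80 = 70%, 12–21 yr 25/100 = 25%, 22–23 yr 144/180 = 80%, 24+ yr 70/200 = 35%.
With weight = n_sampled/n_responded per class, the weighted class total is n_sampled:
  0–7 yr: 300 × 36 = 10,800
  8–11 yr: 80 × 62 = 4960
  12–21 yr: 100 × 93 = 9300
  22–23 yr: 180 × 56 = 10,080
  24+ yr: 200 × 73 = 14,600
Adjusted estimate = 49,740 / 860 = 57.8372 → 57.8.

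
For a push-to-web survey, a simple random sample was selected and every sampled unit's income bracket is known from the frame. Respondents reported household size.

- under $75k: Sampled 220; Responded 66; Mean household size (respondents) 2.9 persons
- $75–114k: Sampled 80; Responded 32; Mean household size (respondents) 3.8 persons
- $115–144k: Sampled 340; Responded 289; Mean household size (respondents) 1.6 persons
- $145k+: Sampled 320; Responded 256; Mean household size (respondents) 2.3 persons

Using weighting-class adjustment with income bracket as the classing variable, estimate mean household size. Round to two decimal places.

Class response rates: under $75k 66/220 = 30%, $75–114k 32/80 = 40%, $115–144k 289/340 = 85%, $145k+ 256/320 = 80%.
Inverse-response-rate weighting restores each class to its sampled count, so class totals weight by n_sampled:
  under $75k: 220 × 2.9 = 638
  $75–114k: 80 × 3.8 = 304
  $115–144k: 340 × 1.6 = 544
  $145k+: 320 × 2.3 = 736
Adjusted estimate = 2222 / 960 = 2.31458 → 2.31.

2.31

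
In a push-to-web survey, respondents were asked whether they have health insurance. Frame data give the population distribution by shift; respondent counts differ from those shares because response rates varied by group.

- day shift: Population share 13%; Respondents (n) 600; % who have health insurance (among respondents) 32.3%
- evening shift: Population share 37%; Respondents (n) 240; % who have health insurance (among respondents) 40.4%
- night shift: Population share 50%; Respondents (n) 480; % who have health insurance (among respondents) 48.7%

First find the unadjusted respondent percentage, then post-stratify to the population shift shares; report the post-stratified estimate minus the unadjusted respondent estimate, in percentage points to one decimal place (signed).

+3.8 percentage points

Naive respondent-only estimate (weights = respondent counts):
  (600/1320)×32.3 + (240/1320)×40.4 + (480/1320)×48.7 = 39.7364%
Post-stratified estimate weights by population shares:
  0.13×32.3 + 0.37×40.4 + 0.5×48.7 = 43.497%
Difference = 43.497 − 39.7364 = 3.7606 pp.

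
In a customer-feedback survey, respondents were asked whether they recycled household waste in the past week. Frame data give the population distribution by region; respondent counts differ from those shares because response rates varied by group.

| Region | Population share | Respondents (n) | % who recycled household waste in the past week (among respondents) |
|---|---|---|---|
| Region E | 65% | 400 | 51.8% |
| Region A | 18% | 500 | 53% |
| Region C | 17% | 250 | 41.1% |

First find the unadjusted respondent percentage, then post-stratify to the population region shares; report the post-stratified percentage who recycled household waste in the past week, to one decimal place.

50.2%

Unadjusted (pooled respondent) estimate weights by respondent counts:
  (400/1150)×51.8 + (500/1150)×53 + (250/1150)×41.1 = 49.9957%
Post-stratified estimate weights by population shares:
  0.65×51.8 + 0.18×53 + 0.17×41.1 = 50.197%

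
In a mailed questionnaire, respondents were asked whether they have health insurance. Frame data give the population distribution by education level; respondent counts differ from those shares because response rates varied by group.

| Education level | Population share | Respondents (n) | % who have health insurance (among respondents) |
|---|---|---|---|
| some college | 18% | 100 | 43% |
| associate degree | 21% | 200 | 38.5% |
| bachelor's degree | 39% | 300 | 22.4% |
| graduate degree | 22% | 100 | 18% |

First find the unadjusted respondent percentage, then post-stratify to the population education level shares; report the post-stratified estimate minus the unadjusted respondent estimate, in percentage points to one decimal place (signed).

-0.8 percentage points

Naive respondent-only estimate (weights = respondent counts):
  (100/700)×43 + (200/700)×38.5 + (300/700)×22.4 + (100/700)×18 = 29.3143%
Post-stratified estimate weights by population shares:
  0.18×43 + 0.21×38.5 + 0.39×22.4 + 0.22×18 = 28.521%
Difference = 28.521 − 29.3143 = -0.7933 pp.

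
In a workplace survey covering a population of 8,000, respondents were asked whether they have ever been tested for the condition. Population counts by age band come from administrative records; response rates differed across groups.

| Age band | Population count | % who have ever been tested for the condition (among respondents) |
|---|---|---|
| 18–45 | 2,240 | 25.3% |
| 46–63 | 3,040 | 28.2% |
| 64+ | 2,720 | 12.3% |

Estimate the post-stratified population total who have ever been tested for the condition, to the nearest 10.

1,760

Apply each group's respondent rate to its population count:
  18–45: 2,240 × 25.3% = 566.72
  46–63: 3,040 × 28.2% = 857.28
  64+: 2,720 × 12.3% = 334.56
Estimated total = 1758.56 → 1,760.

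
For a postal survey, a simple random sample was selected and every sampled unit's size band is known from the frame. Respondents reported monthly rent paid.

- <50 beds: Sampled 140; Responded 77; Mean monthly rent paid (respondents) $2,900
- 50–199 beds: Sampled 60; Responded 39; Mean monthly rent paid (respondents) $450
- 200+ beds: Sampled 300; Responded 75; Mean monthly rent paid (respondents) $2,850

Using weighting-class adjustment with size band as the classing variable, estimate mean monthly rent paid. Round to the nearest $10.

$2,580

Class response rates: <50 beds 77/140 = 55%, 50–199 beds 39/60 = 65%, 200+ beds 75/300 = 25%.
Each respondent's weight = sampled/responded in their class; summing within a class gives n_sampled, so:
  <50 beds: 140 × 2900 = 406,000
  50–199 beds: 60 × 450 = 27,000
  200+ beds: 300 × 2850 = 855,000
Adjusted estimate = 1,288,000 / 500 = 2576 → $2,580.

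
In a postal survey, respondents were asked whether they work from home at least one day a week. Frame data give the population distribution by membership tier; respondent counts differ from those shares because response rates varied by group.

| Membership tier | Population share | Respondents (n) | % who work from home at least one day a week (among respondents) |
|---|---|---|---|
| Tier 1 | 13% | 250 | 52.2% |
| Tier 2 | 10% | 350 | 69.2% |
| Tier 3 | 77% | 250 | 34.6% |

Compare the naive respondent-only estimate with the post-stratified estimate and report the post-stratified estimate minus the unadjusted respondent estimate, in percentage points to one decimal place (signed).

-13.7 percentage points

Unadjusted (pooled respondent) estimate weights by respondent counts:
  (250/850)×52.2 + (350/850)×69.2 + (250/850)×34.6 = 54.0235%
Post-stratifying to population shares instead:
  0.13×52.2 + 0.1×69.2 + 0.77×34.6 = 40.348%
Difference = 40.348 − 54.0235 = -13.6755 pp.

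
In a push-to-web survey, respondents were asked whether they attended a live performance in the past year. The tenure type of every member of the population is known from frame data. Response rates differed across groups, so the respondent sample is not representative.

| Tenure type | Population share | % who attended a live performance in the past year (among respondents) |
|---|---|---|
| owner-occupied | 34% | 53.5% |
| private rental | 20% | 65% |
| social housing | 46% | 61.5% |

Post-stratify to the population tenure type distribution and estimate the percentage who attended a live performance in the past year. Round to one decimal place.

Weight each group's respondent value by its population share:
  owner-occupied: 0.34 × 53.5 = 18.19
  private rental: 0.2 × 65 = 13
  social housing: 0.46 × 61.5 = 28.29
Post-stratified estimate = 59.48 → 59.5%.

59.5%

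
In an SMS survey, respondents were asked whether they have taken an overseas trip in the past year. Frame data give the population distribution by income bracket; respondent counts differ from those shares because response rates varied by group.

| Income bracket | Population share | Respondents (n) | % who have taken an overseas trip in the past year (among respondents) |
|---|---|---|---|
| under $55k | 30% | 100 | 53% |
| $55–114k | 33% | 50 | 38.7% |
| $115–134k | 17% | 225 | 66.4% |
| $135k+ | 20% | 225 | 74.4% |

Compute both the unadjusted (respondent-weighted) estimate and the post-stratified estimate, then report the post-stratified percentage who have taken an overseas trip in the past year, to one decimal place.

Without adjustment, the pooled respondent share is:
  (100/600)×53 + (50/600)×38.7 + (225/600)×66.4 + (225/600)×74.4 = 64.8583%
Post-stratifying to population shares instead:
  0.3×53 + 0.33×38.7 + 0.17×66.4 + 0.2×74.4 = 54.839%

54.8%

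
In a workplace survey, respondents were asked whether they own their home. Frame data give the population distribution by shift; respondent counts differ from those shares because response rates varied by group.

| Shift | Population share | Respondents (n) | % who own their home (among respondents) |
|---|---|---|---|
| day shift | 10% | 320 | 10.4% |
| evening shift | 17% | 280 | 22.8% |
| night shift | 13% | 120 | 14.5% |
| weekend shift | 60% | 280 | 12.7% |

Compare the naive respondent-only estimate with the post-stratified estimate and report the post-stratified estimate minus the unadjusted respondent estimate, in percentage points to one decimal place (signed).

-0.6 percentage points

Naive respondent-only estimate (weights = respondent counts):
  (320/1000)×10.4 + (280/1000)×22.8 + (120/1000)×14.5 + (280/1000)×12.7 = 15.008%
Post-stratified estimate weights by population shares:
  0.1×10.4 + 0.17×22.8 + 0.13×14.5 + 0.6×12.7 = 14.421%
Difference = 14.421 − 15.008 = -0.587 pp.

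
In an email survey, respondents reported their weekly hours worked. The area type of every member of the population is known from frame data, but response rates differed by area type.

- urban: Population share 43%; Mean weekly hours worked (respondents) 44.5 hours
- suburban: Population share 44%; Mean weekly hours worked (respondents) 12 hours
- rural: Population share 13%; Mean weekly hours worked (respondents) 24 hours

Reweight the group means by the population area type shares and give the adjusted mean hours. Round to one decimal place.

Post-stratification weights by population share, not respondent share:
  urban: 0.43 × 44.5 = 19.135
  suburban: 0.44 × 12 = 5.28
  rural: 0.13 × 24 = 3.12
Post-stratified estimate = 27.535 → 27.5.

27.5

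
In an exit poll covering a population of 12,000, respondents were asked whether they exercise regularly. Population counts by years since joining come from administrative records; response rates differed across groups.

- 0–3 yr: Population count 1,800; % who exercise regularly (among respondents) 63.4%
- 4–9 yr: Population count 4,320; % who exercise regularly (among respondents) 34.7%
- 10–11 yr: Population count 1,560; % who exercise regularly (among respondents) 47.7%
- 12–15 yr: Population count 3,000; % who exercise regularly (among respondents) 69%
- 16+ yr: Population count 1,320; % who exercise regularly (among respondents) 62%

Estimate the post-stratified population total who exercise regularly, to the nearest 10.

6,270

Apply each group's respondent rate to its population count:
  0–3 yr: 1,800 × 63.4% = 1141.2
  4–9 yr: 4,320 × 34.7% = 1499.04
  10–11 yr: 1,560 × 47.7% = 744.12
  12–15 yr: 3,000 × 69% = 2070
  16+ yr: 1,320 × 62% = 818.4
Estimated total = 6272.76 → 6,270.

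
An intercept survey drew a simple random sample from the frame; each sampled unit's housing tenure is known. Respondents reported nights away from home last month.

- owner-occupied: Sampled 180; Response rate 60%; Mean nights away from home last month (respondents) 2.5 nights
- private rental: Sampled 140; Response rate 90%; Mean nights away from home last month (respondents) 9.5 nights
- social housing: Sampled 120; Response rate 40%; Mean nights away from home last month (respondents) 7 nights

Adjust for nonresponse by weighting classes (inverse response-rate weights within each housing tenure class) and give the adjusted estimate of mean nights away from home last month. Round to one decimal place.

Each respondent's weight = sampled/responded in their class; summing within a class gives n_sampled, so:
  owner-occupied: 180 × 2.5 = 450
  private rental: 140 × 9.5 = 1330
  social housing: 120 × 7 = 840
Adjusted estimate = 2620 / 440 = 5.95455 → 6.0.

6.0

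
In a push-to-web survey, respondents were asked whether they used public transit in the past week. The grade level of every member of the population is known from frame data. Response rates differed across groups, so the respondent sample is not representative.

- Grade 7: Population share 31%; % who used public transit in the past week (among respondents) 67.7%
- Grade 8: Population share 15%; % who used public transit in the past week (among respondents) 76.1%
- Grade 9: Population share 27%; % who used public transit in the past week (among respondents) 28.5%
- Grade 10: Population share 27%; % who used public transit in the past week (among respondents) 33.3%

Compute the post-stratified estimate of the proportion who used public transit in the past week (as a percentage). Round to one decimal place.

49.1%

Weight each group's respondent value by its population share:
  Grade 7: 0.31 × 67.7 = 20.987
  Grade 8: 0.15 × 76.1 = 11.415
  Grade 9: 0.27 × 28.5 = 7.695
  Grade 10: 0.27 × 33.3 = 8.991
Post-stratified estimate = 49.088 → 49.1%.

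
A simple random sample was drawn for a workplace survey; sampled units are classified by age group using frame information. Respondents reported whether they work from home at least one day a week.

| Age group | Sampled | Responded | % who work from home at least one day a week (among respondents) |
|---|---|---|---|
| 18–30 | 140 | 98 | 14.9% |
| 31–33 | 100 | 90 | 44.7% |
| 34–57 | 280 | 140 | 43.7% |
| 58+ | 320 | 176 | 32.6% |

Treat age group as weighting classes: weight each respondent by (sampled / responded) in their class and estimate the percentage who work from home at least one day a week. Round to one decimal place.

34.8%

Class response rates: 18–30 98/140 = 70%, 31–33 90/100 = 90%, 34–57 140/280 = 50%, 58+ 176/320 = 55%.
Weighting each respondent by the inverse class response rate inflates each class back to its sampled size, so the class weight is n_sampled:
  18–30: 140 × 14.9 = 2086
  31–33: 100 × 44.7 = 4470
  34–57: 280 × 43.7 = 12,236
  58+: 320 × 32.6 = 10,432
Adjusted estimate = 29,224 / 840 = 34.7905 → 34.8%.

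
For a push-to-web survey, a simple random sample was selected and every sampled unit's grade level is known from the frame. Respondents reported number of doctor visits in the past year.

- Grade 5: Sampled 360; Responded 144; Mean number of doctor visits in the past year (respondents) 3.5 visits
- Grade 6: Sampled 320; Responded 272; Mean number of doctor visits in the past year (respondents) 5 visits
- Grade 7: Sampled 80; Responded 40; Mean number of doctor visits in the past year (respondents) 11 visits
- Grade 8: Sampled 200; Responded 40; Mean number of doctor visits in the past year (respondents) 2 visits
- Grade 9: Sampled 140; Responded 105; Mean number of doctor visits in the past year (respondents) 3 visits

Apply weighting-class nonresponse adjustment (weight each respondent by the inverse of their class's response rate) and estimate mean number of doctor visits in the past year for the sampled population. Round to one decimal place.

Class response rates: Grade 5 144/360 = 40%, Grade 6 272/320 = 85%, Grade 7 40/80 = 50%, Grade 8 40/200 = 20%, Grade 9 105/140 = 75%.
Weighting each respondent by the inverse class response rate inflates each class back to its sampled size, so the class weight is n_sampled:
  Grade 5: 360 × 3.5 = 1260
  Grade 6: 320 × 5 = 1600
  Grade 7: 80 × 11 = 880
  Grade 8: 200 × 2 = 400
  Grade 9: 140 × 3 = 420
Adjusted estimate = 4560 / 1,100 = 4.14546 → 4.1.

4.1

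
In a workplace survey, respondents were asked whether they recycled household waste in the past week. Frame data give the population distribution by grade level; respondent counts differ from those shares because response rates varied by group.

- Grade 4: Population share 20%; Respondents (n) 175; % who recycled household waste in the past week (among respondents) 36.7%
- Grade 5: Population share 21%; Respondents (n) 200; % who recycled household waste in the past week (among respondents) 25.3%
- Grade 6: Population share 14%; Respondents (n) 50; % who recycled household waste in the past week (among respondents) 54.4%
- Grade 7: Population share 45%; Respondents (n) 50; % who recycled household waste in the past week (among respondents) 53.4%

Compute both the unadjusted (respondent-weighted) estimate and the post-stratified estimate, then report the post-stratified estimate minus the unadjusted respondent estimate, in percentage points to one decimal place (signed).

Without adjustment, the pooled respondent share is:
  (175/475)×36.7 + (200/475)×25.3 + (50/475)×54.4 + (50/475)×53.4 = 35.5211%
Post-stratified estimate weights by population shares:
  0.2×36.7 + 0.21×25.3 + 0.14×54.4 + 0.45×53.4 = 44.299%
Difference = 44.299 − 35.5211 = 8.7779 pp.

+8.8 percentage points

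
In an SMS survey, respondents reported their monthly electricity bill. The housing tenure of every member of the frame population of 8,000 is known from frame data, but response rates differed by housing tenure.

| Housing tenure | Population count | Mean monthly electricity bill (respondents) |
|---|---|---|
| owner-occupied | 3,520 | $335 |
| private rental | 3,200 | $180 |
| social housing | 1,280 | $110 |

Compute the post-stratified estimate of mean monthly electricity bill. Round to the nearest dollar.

$237

Weight each group's respondent value by its population share:
  owner-occupied: (3,520/8,000) × 335 = 147.4
  private rental: (3,200/8,000) × 180 = 72
  social housing: (1,280/8,000) × 110 = 17.6
Post-stratified estimate = 237 → $237.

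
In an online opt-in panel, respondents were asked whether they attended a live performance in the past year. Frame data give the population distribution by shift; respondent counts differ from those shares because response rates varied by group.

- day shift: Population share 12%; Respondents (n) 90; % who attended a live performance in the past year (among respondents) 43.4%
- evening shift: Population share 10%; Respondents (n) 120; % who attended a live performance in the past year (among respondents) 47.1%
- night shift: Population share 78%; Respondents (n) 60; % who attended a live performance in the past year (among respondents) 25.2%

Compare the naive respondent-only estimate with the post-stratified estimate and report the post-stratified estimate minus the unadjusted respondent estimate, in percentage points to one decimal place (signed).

-11.4 percentage points

Without adjustment, the pooled respondent share is:
  (90/270)×43.4 + (120/270)×47.1 + (60/270)×25.2 = 41%
Reweighting by population shift shares:
  0.12×43.4 + 0.1×47.1 + 0.78×25.2 = 29.574%
Difference = 29.574 − 41 = -11.426 pp.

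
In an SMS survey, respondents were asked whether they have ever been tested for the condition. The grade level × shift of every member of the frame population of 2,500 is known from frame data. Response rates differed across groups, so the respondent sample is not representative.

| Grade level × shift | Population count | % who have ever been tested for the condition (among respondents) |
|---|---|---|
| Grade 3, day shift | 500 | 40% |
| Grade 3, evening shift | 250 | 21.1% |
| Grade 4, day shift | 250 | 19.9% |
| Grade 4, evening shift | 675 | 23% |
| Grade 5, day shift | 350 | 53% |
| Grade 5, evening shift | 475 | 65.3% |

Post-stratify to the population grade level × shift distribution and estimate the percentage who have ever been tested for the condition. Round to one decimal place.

Reweight to the known grade level × shift distribution:
  Grade 3, day shift: (500/2,500) × 40 = 8
  Grade 3, evening shift: (250/2,500) × 21.1 = 2.11
  Grade 4, day shift: (250/2,500) × 19.9 = 1.99
  Grade 4, evening shift: (675/2,500) × 23 = 6.21
  Grade 5, day shift: (350/2,500) × 53 = 7.42
  Grade 5, evening shift: (475/2,500) × 65.3 = 12.407
Post-stratified estimate = 38.137 → 38.1%.

38.1%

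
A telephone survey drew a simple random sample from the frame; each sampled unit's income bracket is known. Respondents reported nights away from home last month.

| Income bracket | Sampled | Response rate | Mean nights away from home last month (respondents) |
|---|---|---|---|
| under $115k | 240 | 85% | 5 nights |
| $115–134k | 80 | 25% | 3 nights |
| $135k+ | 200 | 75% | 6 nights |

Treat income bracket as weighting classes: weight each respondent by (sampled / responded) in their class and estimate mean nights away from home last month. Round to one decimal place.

5.1

Weighting each respondent by the inverse class response rate inflates each class back to its sampled size, so the class weight is n_sampled:
  under $115k: 240 × 5 = 1200
  $115–134k: 80 × 3 = 240
  $135k+: 200 × 6 = 1200
Adjusted estimate = 2640 / 520 = 5.07692 → 5.1.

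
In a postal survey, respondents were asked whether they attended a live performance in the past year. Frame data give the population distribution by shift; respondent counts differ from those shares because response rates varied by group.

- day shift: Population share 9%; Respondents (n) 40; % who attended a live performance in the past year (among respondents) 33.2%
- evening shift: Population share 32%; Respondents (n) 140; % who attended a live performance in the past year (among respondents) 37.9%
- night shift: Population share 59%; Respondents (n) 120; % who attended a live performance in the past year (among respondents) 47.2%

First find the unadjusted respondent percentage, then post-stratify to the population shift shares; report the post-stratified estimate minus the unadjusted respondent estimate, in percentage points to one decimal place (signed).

Naive respondent-only estimate (weights = respondent counts):
  (40/300)×33.2 + (140/300)×37.9 + (120/300)×47.2 = 40.9933%
Reweighting by population shift shares:
  0.09×33.2 + 0.32×37.9 + 0.59×47.2 = 42.964%
Difference = 42.964 − 40.9933 = 1.9707 pp.

+2.0 percentage points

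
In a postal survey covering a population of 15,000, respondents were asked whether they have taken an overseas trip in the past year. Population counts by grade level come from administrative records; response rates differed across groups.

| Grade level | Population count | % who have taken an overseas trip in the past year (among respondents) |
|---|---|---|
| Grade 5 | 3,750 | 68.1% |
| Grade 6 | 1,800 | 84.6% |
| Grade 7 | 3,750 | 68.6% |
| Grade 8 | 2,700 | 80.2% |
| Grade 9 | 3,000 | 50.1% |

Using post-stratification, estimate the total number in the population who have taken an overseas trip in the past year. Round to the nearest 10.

10,320

Apply each group's respondent rate to its population count:
  Grade 5: 3,750 × 68.1% = 2553.75
  Grade 6: 1,800 × 84.6% = 1522.8
  Grade 7: 3,750 × 68.6% = 2572.5
  Grade 8: 2,700 × 80.2% = 2165.4
  Grade 9: 3,000 × 50.1% = 1503
Estimated total = 10317.5 → 10,320.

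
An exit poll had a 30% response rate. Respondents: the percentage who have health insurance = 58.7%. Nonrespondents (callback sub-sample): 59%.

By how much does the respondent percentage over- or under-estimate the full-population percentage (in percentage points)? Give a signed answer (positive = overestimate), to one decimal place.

-0.2 percentage points

Nonresponse fraction = 1 − 0.3 = 0.7.
Bias = (nonresponse fraction) × (respondent percentage − nonrespondent percentage)
     = 0.7 × (58.7 − 59) = 0.7 × -0.3 = -0.21.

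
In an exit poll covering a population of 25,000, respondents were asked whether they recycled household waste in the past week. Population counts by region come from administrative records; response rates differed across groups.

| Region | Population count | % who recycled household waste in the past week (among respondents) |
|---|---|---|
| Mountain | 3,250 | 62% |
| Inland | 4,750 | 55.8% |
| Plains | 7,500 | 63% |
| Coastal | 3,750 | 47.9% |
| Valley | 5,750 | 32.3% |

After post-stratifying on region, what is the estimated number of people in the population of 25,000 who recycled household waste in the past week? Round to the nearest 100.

13,000

Each cell contributes its population count × the respondent rate:
  Mountain: 3,250 × 62% = 2015
  Inland: 4,750 × 55.8% = 2650.5
  Plains: 7,500 × 63% = 4725
  Coastal: 3,750 × 47.9% = 1796.25
  Valley: 5,750 × 32.3% = 1857.25
Estimated total = 13,044 → 13,000.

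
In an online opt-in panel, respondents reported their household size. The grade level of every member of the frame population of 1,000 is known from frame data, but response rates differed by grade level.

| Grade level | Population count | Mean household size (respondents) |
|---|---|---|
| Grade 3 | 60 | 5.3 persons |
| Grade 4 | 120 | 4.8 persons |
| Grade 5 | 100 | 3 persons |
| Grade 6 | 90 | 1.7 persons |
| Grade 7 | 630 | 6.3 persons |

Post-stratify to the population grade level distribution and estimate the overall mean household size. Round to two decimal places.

5.32

Post-stratification weights by population share, not respondent share:
  Grade 3: (60/1,000) × 5.3 = 0.318
  Grade 4: (120/1,000) × 4.8 = 0.576
  Grade 5: (100/1,000) × 3 = 0.3
  Grade 6: (90/1,000) × 1.7 = 0.153
  Grade 7: (630/1,000) × 6.3 = 3.969
Post-stratified estimate = 5.316 → 5.32.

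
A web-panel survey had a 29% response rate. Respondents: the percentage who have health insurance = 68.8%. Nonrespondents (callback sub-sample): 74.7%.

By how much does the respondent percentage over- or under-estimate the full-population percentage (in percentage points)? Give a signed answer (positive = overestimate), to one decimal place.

-4.2 percentage points

Nonresponse fraction = 1 − 0.29 = 0.71.
Bias = (nonresponse fraction) × (respondent percentage − nonrespondent percentage)
     = 0.71 × (68.8 − 74.7) = 0.71 × -5.9 = -4.189.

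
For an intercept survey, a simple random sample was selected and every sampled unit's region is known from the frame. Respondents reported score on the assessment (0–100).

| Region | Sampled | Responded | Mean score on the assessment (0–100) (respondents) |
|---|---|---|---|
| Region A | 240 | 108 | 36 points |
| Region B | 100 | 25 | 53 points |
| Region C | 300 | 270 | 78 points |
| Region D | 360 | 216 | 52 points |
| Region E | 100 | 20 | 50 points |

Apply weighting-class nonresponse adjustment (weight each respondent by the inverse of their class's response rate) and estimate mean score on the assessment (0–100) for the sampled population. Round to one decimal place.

55.5

Class response rates: Region A 108/240 = 45%, Region B 25/100 = 25%, Region C 270/300 = 90%, Region D 216/360 = 60%, Region E 20/100 = 20%.
Each respondent's weight = sampled/responded in their class; summing within a class gives n_sampled, so:
  Region A: 240 × 36 = 8640
  Region B: 100 × 53 = 5300
  Region C: 300 × 78 = 23,400
  Region D: 360 × 52 = 18,720
  Region E: 100 × 50 = 5000
Adjusted estimate = 61,060 / 1,100 = 55.5091 → 55.5.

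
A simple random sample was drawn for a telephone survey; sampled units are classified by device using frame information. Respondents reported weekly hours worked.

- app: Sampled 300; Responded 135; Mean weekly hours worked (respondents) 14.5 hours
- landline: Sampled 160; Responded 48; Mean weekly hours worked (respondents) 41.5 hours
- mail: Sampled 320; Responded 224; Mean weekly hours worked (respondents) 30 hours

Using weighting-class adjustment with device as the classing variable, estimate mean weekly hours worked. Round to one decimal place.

26.4

Response rates by class: app 135/300 = 45%, landline 48/160 = 30%, mail 224/320 = 70%.
Weighting each respondent by the inverse class response rate inflates each class back to its sampled size, so the class weight is n_sampled:
  app: 300 × 14.5 = 4350
  landline: 160 × 41.5 = 6640
  mail: 320 × 30 = 9600
Adjusted estimate = 20,590 / 780 = 26.3974 → 26.4.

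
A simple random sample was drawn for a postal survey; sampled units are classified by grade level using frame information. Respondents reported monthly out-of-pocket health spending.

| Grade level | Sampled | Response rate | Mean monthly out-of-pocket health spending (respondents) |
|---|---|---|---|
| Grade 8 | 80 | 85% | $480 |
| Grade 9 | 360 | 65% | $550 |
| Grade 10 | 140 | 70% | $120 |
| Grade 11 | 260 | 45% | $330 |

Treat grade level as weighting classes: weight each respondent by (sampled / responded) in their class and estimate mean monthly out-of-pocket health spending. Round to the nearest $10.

Weighting each respondent by the inverse class response rate inflates each class back to its sampled size, so the class weight is n_sampled:
  Grade 8: 80 × 480 = 38,400
  Grade 9: 360 × 550 = 198,000
  Grade 10: 140 × 120 = 16,800
  Grade 11: 260 × 330 = 85,800
Adjusted estimate = 339,000 / 840 = 403.571 → $400.

$400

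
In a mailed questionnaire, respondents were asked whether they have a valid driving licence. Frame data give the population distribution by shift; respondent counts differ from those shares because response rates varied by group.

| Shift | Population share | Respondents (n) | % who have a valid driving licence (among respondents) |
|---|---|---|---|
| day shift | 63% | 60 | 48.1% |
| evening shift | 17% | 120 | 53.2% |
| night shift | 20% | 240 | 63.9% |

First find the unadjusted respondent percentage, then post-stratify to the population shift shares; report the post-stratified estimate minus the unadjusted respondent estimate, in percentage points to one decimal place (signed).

-6.5 percentage points

Unadjusted (pooled respondent) estimate weights by respondent counts:
  (60/420)×48.1 + (120/420)×53.2 + (240/420)×63.9 = 58.5857%
Post-stratifying to population shares instead:
  0.63×48.1 + 0.17×53.2 + 0.2×63.9 = 52.127%
Difference = 52.127 − 58.5857 = -6.4587 pp.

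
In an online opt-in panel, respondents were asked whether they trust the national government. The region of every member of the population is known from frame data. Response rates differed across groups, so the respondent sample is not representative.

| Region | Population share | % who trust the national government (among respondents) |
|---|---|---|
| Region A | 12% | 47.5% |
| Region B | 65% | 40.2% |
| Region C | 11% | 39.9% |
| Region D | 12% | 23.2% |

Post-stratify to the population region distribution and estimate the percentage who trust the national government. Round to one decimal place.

39.0%

Reweight to the known region distribution:
  Region A: 0.12 × 47.5 = 5.7
  Region B: 0.65 × 40.2 = 26.13
  Region C: 0.11 × 39.9 = 4.389
  Region D: 0.12 × 23.2 = 2.784
Post-stratified estimate = 39.003 → 39.0%.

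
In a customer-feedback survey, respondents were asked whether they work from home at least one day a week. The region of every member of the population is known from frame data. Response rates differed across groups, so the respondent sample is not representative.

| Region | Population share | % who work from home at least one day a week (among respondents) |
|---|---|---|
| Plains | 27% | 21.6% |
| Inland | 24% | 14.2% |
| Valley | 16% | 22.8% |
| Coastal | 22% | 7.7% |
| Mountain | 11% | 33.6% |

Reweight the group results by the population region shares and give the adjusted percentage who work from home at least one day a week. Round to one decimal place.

Each cell contributes population-share × respondent value:
  Plains: 0.27 × 21.6 = 5.832
  Inland: 0.24 × 14.2 = 3.408
  Valley: 0.16 × 22.8 = 3.648
  Coastal: 0.22 × 7.7 = 1.694
  Mountain: 0.11 × 33.6 = 3.696
Post-stratified estimate = 18.278 → 18.3%.

18.3%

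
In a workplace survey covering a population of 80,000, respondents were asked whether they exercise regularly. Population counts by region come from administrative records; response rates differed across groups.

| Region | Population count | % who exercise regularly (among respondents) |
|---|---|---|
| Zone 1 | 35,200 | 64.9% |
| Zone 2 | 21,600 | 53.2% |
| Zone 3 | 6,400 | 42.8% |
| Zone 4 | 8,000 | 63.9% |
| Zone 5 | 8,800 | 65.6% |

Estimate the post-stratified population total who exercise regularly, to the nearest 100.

Apply each group's respondent rate to its population count:
  Zone 1: 35,200 × 64.9% = 22844.8
  Zone 2: 21,600 × 53.2% = 11491.2
  Zone 3: 6,400 × 42.8% = 2739.2
  Zone 4: 8,000 × 63.9% = 5112
  Zone 5: 8,800 × 65.6% = 5772.8
Estimated total = 47,960 → 48,000.

48,000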